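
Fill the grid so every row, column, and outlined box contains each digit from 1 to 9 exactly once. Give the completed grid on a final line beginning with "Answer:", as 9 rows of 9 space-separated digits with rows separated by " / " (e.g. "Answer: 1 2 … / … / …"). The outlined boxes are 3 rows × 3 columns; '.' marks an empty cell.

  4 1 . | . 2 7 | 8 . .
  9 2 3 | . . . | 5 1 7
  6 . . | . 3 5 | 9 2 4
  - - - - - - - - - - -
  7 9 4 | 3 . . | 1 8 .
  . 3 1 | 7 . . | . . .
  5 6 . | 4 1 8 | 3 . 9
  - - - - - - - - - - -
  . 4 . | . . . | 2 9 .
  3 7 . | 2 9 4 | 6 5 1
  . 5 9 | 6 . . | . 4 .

Step 1. [r5c8∈{6}] r5c8's peers cover all but 6. So r5c8=6.
Step 2. [r8c3∈{8}] only 8 remains possible at r8c3 ⇒ r8c3=8.
Step 3. [r7c4∈{1,5,8}] in col 4, 5 fits only at r7c4, so r7c4=5.
Step 4. [r5c5∈{5}] r5c5 is down to just 5 ⇒ r5c5=5.
Step 5. [r5c9∈{2}] r5c9's peers cover all but 2. So r5c9=2.
Step 6. [r4c5∈{6}] only 6 remains possible at r4c5, so r4c5=6.
Step 7. [r7c5∈{7,8}] r7c5 is the only open cell in row 7 admitting 7 ⇒ r7c5=7.
Step 8. [r7c9∈{3,8}] row 7 places 8 nowhere but r7c9 ⇒ r7c9=8.
Step 9. [r7c6∈{1,3}] row 7 places 3 nowhere but r7c6. So r7c6=3.
Step 10. [r2c4∈{8}] nothing but 8 survives at r2c4, so r2c4=8.
Step 11. [r9c1∈{1,2}] r9c1 is the only open cell in row 9 admitting 2, so r9c1=2.
Step 12. [r9c9∈{3}] r9c9 is down to just 3. So r9c9=3.
Step 13. [r7c1∈{1}] nothing but 1 survives at r7c1. So r7c1=1.
Step 14. [r6c8∈{7}] nothing but 7 survives at r6c8, so r6c8=7.
Step 15. [r3c3∈{7}] r3c3's peers cover all but 7, so r3c3=7.
Step 16. [r6c3∈{2}] only 2 remains possible at r6c3, so r6c3=2.
Step 17. [r5c7∈{4}] r5c7 has the single candidate 4, so r5c7=4.
Step 18. [r3c2∈{8}] r3c2 is down to just 8, so r3c2=8.
Step 19. [r4c6∈{2}] r4c6 has the single candidate 2. So r4c6=2.
Step 20. [r2c5∈{4}] r2c5 is down to just 4, so r2c5=4.
Step 21. [r3c4∈{1}] nothing but 1 survives at r3c4. So r3c4=1.
Step 22. [r9c7∈{7}] only 7 remains possible at r9c7 ⇒ r9c7=7.
Step 23. [r2c6∈{6}] nothing but 6 survives at r2c6. So r2c6=6.
Step 24. [r4c9∈{5}] r4c9 has the single candidate 5 ⇒ r4c9=5.
Step 25. [r5c1∈{8}] only 8 remains possible at r5c1. So r5c1=8.
Step 26. [r9c5∈{8}] r9c5 is down to just 8 ⇒ r9c5=8.
Step 27. [r1c3∈{5}] only 5 remains possible at r1c3 ⇒ r1c3=5.
Step 28. [r5c6∈{9}] only 9 remains possible at r5c6 ⇒ r5c6=9.
Step 29. [r7c3∈{6}] nothing but 6 survives at r7c3, so r7c3=6.
Step 30. [r9c6∈{1}] only 1 remains possible at r9c6, so r9c6=1.
Step 31. [r1c4∈{9}] r1c4 is down to just 9. So r1c4=9.
Step 32. [r1c8∈{3}] nothing but 3 survives at r1c8 ⇒ r1c8=3.
Step 33. [r1c9∈{6}] r1c9 is down to just 6, so r1c9=6.

Answer: 4 1 5 9 2 7 8 3 6 / 9 2 3 8 4 6 5 1 7 / 6 8 7 1 3 5 9 2 4 / 7 9 4 3 6 2 1 8 5 / 8 3 1 7 5 9 4 6 2 / 5 6 2 4 1 8 3 7 9 / 1 4 6 5 7 3 2 9 8 / 3 7 8 2 9 4 6 5 1 / 2 5 9 6 8 1 7 4 3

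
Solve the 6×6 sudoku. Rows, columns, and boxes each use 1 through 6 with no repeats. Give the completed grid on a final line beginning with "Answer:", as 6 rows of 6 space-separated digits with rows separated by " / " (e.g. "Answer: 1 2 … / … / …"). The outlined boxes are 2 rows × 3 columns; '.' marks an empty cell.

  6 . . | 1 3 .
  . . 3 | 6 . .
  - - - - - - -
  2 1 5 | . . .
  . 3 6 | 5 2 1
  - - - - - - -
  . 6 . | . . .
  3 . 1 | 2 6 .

Step 1. [r3c5∈{4}] only 4 remains possible at r3c5, so r3c5=4.
Step 2. [r2c5∈{5}] r2c5 has the single candidate 5 ⇒ r2c5=5.
Step 3. [r5c4∈{3,4}] 4 has one home in col 4: r5c4 ⇒ r5c4=4.
Step 4. [r1c3∈{2,4}] in col 3, 4 fits only at r1c3 ⇒ r1c3=4.
Step 5. [r1c2∈{2,5}] across row 1, 5 lands solely at r1c2, so r1c2=5.
Step 6. [r5c6∈{3,5}] 3 has one home in row 5: r5c6. So r5c6=3.
Step 7. [r1c6∈{2}] r1c6 is down to just 2, so r1c6=2.
Step 8. [r2c2∈{2}] only 2 remains possible at r2c2. So r2c2=2.
Step 9. [r3c6∈{6}] only 6 remains possible at r3c6 ⇒ r3c6=6.
Step 10. [r5c3∈{2}] r5c3 is down to just 2, so r5c3=2.
Step 11. [r3c4∈{3}] r3c4's peers cover all but 3. So r3c4=3.
Step 12. [r6c2∈{4}] r6c2 is down to just 4. So r6c2=4.
Step 13. [r2c1∈{1}] r2c1 is down to just 1, so r2c1=1.
Step 14. [r6c6∈{5}] r6c6 has the single candidate 5 ⇒ r6c6=5.
Step 15. [r2c6∈{4}] only 4 remains possible at r2c6, so r2c6=4.
Step 16. [r4c1∈{4}] nothing but 4 survives at r4c1. So r4c1=4.
Step 17. [r5c1∈{5}] r5c1 is down to just 5, so r5c1=5.
Step 18. [r5c5∈{1}] r5c5 is down to just 1 ⇒ r5c5=1.

Answer: 6 5 4 1 3 2 / 1 2 3 6 5 4 / 2 1 5 3 4 6 / 4 3 6 5 2 1 / 5 6 2 4 1 3 / 3 4 1 2 6 5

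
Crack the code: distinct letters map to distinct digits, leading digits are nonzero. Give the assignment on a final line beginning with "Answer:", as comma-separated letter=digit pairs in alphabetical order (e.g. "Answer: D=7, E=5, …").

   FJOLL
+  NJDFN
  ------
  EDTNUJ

Step 1. [col 1: L + N ≡ J (mod 10)] several values work for L in column 1 (L + N ≡ J (mod 10), carry-in 0); try L=5. So L=5.
Step 2. [E] adding two 5-digit numbers gives at most 5+1 digits, and here it does — E is that final carry and must be 1 ⇒ E=1.
Step 3. [col 1: L + N ≡ J (mod 10)] several values work for N in column 1 (L + N ≡ J (mod 10), carry-in 0); try N=9, so N=9.
Step 4. [col 1: L + N ≡ J (mod 10)] column 1: given L=5, N=9, carry-in 0, and digits 1,5,9 already taken and all letters distinct, L+N≡J (mod 10) forces J=4. So J=4.
Step 5. [col 2: L + F ≡ U (mod 10)] no forcing yet in column 2 (carry-in 1); U=3 is free and consistent — try it, so U=3.
Step 6. [col 2: L + F ≡ U (mod 10)] in column 2 we have L+F≡U with carry-in 1; given L=5, U=3 and digits 1,3,4,5,9 already taken and all letters distinct, that pins F to 7. So F=7.
Step 7. [col 3: O + D ≡ N (mod 10)] no forcing yet in column 3 (carry-in 1); D=6 is free and consistent — try it ⇒ D=6.
Step 8. [col 3: O + D ≡ N (mod 10)] in column 3 we have O+D≡N with carry-in 1; given D=6, N=9 and digits 1,3,4,5,6,7,9 already taken and all letters distinct, that pins O to 2 ⇒ O=2.
Step 9. [col 4: J + J ≡ T (mod 10)] column 4 reads J+J+carry(0)=T with J=4; with digits 1,2,3,4,5,6,7,9 already taken and all letters distinct, the only value for T is 8. So T=8.

Answer: D=6, E=1, F=7, J=4, L=5, N=9, O=2, T=8, U=3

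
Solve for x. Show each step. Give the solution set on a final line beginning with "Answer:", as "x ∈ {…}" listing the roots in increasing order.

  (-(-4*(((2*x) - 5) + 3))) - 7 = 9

Step 1. [(-(-4*(((2*x) - 5) + 3))) - 7 = 9] 7 comes off first (add 7) ⇒ sub: -(-4*(((2*x) - 5) + 3)) = 16.
Step 2. [-(-4*(((2*x) - 5) + 3)) = 16] LHS negated; negate both sides. So neg: -4*(((2*x) - 5) + 3) = -16.
Step 3. [-4*(((2*x) - 5) + 3) = -16] -4 out front; divide by -4. So div: ((2*x) - 5) + 3 = 4.
Step 4. [((2*x) - 5) + 3 = 4] 3 comes off first (subtract 3), so sub: (2*x) - 5 = 1.
Step 5. [(2*x) - 5 = 1] add 5: x sits inside (… - 5) ⇒ sub: 2*x = 6.
Step 6. [2*x = 6] 2 out front; divide by 2. So div: x = 3.

Answer: x ∈ {3}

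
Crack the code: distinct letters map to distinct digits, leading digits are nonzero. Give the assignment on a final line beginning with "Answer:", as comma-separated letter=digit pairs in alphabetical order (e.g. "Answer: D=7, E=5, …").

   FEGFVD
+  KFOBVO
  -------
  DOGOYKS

Step 1. [col 1: D + O ≡ S (mod 10)] S=3 is one option consistent with column 1 (D + O ≡ S (mod 10), carry-in 0) — take it, so S=3.
Step 2. [col 1: D + O ≡ S (mod 10)] O=2 is one option consistent with column 1 (D + O ≡ S (mod 10), carry-in 0) — take it ⇒ O=2.
Step 3. [col 1: D + O ≡ S (mod 10)] column 1: given O=2, S=3, carry-in 0, and digits 2,3 already taken and all letters distinct, D+O≡S (mod 10) forces D=1 ⇒ D=1.
Step 4. [col 2: V + V ≡ K (mod 10)] several values work for K in column 2 (V + V ≡ K (mod 10), carry-in 0); try K=4, so K=4.
Step 5. [col 2: V + V ≡ K (mod 10)] column 2 reads V+V+carry(0)=K with K=4; with digits 1,2,3,4 already taken and all letters distinct, the only value for V is 7, so V=7.
Step 6. [col 3: F + B ≡ Y (mod 10)] column 3 (F + B ≡ Y (mod 10), carry-in 1) doesn't pin B yet; pick B=6 and continue. So B=6.
Step 7. [col 3: F + B ≡ Y (mod 10)] column 3 reads F+B+carry(1)=Y with B=6; with digits 1,2,3,4,6,7 already taken and all letters distinct, the only value for F is 8 ⇒ F=8.
Step 8. [col 3: F + B ≡ Y (mod 10)] in column 3 we have F+B≡Y with carry-in 1; given F=8, B=6 and digits 1,2,3,4,6,7,8 already taken and all letters distinct, that pins Y to 5 ⇒ Y=5.
Step 9. [col 4: G + O ≡ O (mod 10)] column 4: given O=2, carry-in 1, and digits 1,2,3,4,5,6,7,8 already taken and all letters distinct, G+O≡O (mod 10) forces G=9. So G=9.
Step 10. [col 5: E + F ≡ G (mod 10)] column 5: given F=8, G=9, carry-in 1, and digits 1,2,3,4,5,6,7,8,9 already taken and all letters distinct, E+F≡G (mod 10) forces E=0 ⇒ E=0.

Answer: B=6, D=1, E=0, F=8, G=9, K=4, O=2, S=3, V=7, Y=5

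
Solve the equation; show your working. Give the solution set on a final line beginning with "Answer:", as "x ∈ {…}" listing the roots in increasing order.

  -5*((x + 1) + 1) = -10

Step 1. [-5*((x + 1) + 1) = -10] divide by the outer -5. So div: (x + 1) + 1 = 2.
Step 2. [(x + 1) + 1 = 2] subtract 1: x sits inside (… + 1) ⇒ sub: x + 1 = 1.
Step 3. [x + 1 = 1] 1 comes off first (subtract 1) ⇒ sub: x = 0.

Answer: x ∈ {0}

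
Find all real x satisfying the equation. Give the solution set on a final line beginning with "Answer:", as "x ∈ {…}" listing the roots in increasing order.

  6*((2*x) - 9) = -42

Step 1. [6*((2*x) - 9) = -42] 6 out front; divide by 6 ⇒ div: (2*x) - 9 = -7.
Step 2. [(2*x) - 9 = -7] add 9: x sits inside (… - 9), so sub: 2*x = 2.
Step 3. [2*x = 2] 2·(inner) — divide through by 2, so div: x = 1.

Answer: x ∈ {1}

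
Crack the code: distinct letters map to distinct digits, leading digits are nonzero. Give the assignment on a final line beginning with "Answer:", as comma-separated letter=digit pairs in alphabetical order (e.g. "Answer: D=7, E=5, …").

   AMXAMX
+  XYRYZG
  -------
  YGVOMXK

Step 1. [Y] Y is the leading digit of a 7-digit sum of two 6-digit numbers; the final carry is exactly 1, so Y=1.
Step 2. [col 1: X + G ≡ K (mod 10)] column 1 (X + G ≡ K (mod 10), carry-in 0) doesn't pin X yet; pick X=8 and continue, so X=8.
Step 3. [col 1: X + G ≡ K (mod 10)] column 1 (X + G ≡ K (mod 10), carry-in 0) doesn't pin K yet; pick K=2 and continue ⇒ K=2.
Step 4. [col 1: X + G ≡ K (mod 10)] column 1 reads X+G+carry(0)=K with X=8, K=2; with digits 1,2,8 already taken and all letters distinct, the only value for G is 4, so G=4.
Step 5. [col 2: M + Z ≡ X (mod 10)] column 2 (M + Z ≡ X (mod 10), carry-in 1) doesn't pin M yet; pick M=7 and continue, so M=7.
Step 6. [col 2: M + Z ≡ X (mod 10)] column 2: given M=7, X=8, carry-in 1, and digits 1,2,4,7,8 already taken and all letters distinct, M+Z≡X (mod 10) forces Z=0, so Z=0.
Step 7. [col 3: A + Y ≡ M (mod 10)] column 3 reads A+Y+carry(0)=M with Y=1, M=7; with digits 0,1,2,4,7,8 already taken and all letters distinct, the only value for A is 6, so A=6.
Step 8. [col 4: X + R ≡ O (mod 10)] in column 4 we have X+R≡O with carry-in 0; given X=8 and digits 0,1,2,4,6,7,8 already taken and all letters distinct, that pins O to 3 ⇒ O=3.
Step 9. [col 4: X + R ≡ O (mod 10)] column 4: given X=8, O=3, carry-in 0, and digits 0,1,2,3,4,6,7,8 already taken and all letters distinct, X+R≡O (mod 10) forces R=5. So R=5.
Step 10. [col 5: M + Y ≡ V (mod 10)] column 5: given M=7, Y=1, carry-in 1, and digits 0,1,2,3,4,5,6,7,8 already taken and all letters distinct, M+Y≡V (mod 10) forces V=9, so V=9.

Answer: A=6, G=4, K=2, M=7, O=3, R=5, V=9, X=8, Y=1, Z=0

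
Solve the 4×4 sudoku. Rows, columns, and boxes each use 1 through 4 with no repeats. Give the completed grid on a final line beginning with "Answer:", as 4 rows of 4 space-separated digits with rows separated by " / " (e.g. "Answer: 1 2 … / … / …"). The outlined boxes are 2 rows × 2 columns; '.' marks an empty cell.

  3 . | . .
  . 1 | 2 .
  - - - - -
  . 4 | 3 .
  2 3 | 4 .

Step 1. [r1c4∈{1,4}] across row 1, 4 lands solely at r1c4 ⇒ r1c4=4.
Step 2. [r3c4∈{1,2}] in row 3, 2 fits only at r3c4 ⇒ r3c4=2.
Step 3. [r3c1∈{1}] only 1 remains possible at r3c1. So r3c1=1.
Step 4. [r2c4∈{3}] r2c4 has the single candidate 3 ⇒ r2c4=3.
Step 5. [r1c2∈{2}] r1c2's peers cover all but 2 ⇒ r1c2=2.
Step 6. [r1c3∈{1}] nothing but 1 survives at r1c3. So r1c3=1.
Step 7. [r2c1∈{4}] r2c1 has the single candidate 4, so r2c1=4.
Step 8. [r4c4∈{1}] r4c4's peers cover all but 1 ⇒ r4c4=1.

Answer: 3 2 1 4 / 4 1 2 3 / 1 4 3 2 / 2 3 4 1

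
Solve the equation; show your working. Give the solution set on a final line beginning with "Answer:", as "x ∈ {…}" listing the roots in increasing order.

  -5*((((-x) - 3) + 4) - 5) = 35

Step 1. [-5*((((-x) - 3) + 4) - 5) = 35] leading coefficient -5: divide by -5. So div: (((-x) - 3) + 4) - 5 = -7.
Step 2. [(((-x) - 3) + 4) - 5 = -7] add 5: x sits inside (… - 5). So sub: ((-x) - 3) + 4 = -2.
Step 3. [((-x) - 3) + 4 = -2] 4 comes off first (subtract 4) ⇒ sub: (-x) - 3 = -6.
Step 4. [(-x) - 3 = -6] add 3: x sits inside (… - 3). So sub: -x = -3.
Step 5. [-x = -3] leading − — multiply by −1 ⇒ neg: x = 3.

Answer: x ∈ {3}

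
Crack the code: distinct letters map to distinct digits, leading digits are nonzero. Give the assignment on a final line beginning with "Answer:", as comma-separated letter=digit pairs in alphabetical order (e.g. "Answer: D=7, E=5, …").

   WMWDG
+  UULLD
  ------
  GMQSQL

Step 1. [col 1: G + D ≡ L (mod 10)] column 1 (G + D ≡ L (mod 10), carry-in 0) doesn't pin G yet; pick G=1 and continue. So G=1.
Step 2. [col 1: G + D ≡ L (mod 10)] column 1 (G + D ≡ L (mod 10), carry-in 0) doesn't pin L yet; pick L=3 and continue. So L=3.
Step 3. [col 1: G + D ≡ L (mod 10)] from column 1 (G=1, L=3, carry-in 0, digits 1,3 already taken and all letters distinct): D must equal 2, so D=2.
Step 4. [col 2: D + L ≡ Q (mod 10)] in column 2 we have D+L≡Q with carry-in 0; given D=2, L=3 and digits 1,2,3 already taken and all letters distinct, that pins Q to 5. So Q=5.
Step 5. [col 3: W + L ≡ S (mod 10)] several values work for W in column 3 (W + L ≡ S (mod 10), carry-in 0); try W=7 ⇒ W=7.
Step 6. [col 3: W + L ≡ S (mod 10)] in column 3 we have W+L≡S with carry-in 0; given W=7, L=3 and digits 1,2,3,5,7 already taken and all letters distinct, that pins S to 0. So S=0.
Step 7. [col 4: M + U ≡ Q (mod 10)] several values work for U in column 4 (M + U ≡ Q (mod 10), carry-in 1); try U=8, so U=8.
Step 8. [col 4: M + U ≡ Q (mod 10)] from column 4 (U=8, Q=5, carry-in 1, digits 0,1,2,3,5,7,8 already taken and all letters distinct): M must equal 6, so M=6.

Answer: D=2, G=1, L=3, M=6, Q=5, S=0, U=8, W=7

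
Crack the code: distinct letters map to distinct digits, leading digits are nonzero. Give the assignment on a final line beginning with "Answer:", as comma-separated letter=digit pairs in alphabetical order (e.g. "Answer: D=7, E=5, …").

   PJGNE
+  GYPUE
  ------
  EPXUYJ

Step 1. [col 1: E + E ≡ J (mod 10)] no forcing yet in column 1 (carry-in 0); J=2 is free and consistent — try it, so J=2.
Step 2. [col 1: E + E ≡ J (mod 10)] E=1 is one option consistent with column 1 (E + E ≡ J (mod 10), carry-in 0) — take it ⇒ E=1.
Step 3. [col 2: N + U ≡ Y (mod 10)] column 2 (N + U ≡ Y (mod 10), carry-in 0) doesn't pin U yet; pick U=4 and continue ⇒ U=4.
Step 4. [col 2: N + U ≡ Y (mod 10)] several values work for N in column 2 (N + U ≡ Y (mod 10), carry-in 0); try N=3. So N=3.
Step 5. [col 2: N + U ≡ Y (mod 10)] column 2 reads N+U+carry(0)=Y with N=3, U=4; with digits 1,2,3,4 already taken and all letters distinct, the only value for Y is 7 ⇒ Y=7.
Step 6. [col 3: G + P ≡ U (mod 10)] column 3 (G + P ≡ U (mod 10), carry-in 0) doesn't pin P yet; pick P=5 and continue ⇒ P=5.
Step 7. [col 3: G + P ≡ U (mod 10)] in column 3 we have G+P≡U with carry-in 0; given P=5, U=4 and digits 1,2,3,4,5,7 already taken and all letters distinct, that pins G to 9 ⇒ G=9.
Step 8. [col 4: J + Y ≡ X (mod 10)] column 4 reads J+Y+carry(1)=X with J=2, Y=7; with digits 1,2,3,4,5,7,9 already taken and all letters distinct, the only value for X is 0. So X=0.

Answer: E=1, G=9, J=2, N=3, P=5, U=4, X=0, Y=7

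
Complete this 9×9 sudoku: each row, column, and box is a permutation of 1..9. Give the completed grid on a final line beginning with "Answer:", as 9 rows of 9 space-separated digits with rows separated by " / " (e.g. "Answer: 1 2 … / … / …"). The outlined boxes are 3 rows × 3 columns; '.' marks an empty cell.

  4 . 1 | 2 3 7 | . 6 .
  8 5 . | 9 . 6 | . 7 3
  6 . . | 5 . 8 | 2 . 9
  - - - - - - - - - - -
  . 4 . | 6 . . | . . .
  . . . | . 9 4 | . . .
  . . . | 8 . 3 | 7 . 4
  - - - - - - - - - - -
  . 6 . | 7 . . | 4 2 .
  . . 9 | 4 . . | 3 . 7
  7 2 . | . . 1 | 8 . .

Step 1. [r5c4∈{1}] nothing but 1 survives at r5c4, so r5c4=1.
Step 2. [r4c7∈{1,5,9}] across col 7, 9 lands solely at r4c7, so r4c7=9.
Step 3. [r6c1∈{1,2,5,9}] in col 1, 9 fits only at r6c1. So r6c1=9.
Step 4. [r8c5∈{2,5,6,8}] in row 8, 6 fits only at r8c5, so r8c5=6.
Step 5. [r9c5∈{5}] only 5 remains possible at r9c5. So r9c5=5.
Step 6. [r4c6∈{2,5}] r4c6 is the only open cell in col 6 admitting 5 ⇒ r4c6=5.
Step 7. [r1c9∈{5,8}] across row 1, 8 lands solely at r1c9. So r1c9=8.
Step 8. [r6c2∈{1}] r6c2 is down to just 1 ⇒ r6c2=1.
Step 9. [r6c8∈{5}] nothing but 5 survives at r6c8. So r6c8=5.
Step 10. [r8c8∈{1}] nothing but 1 survives at r8c8, so r8c8=1.
Step 11. [r8c1∈{5}] r8c1 is down to just 5 ⇒ r8c1=5.
Step 12. [r5c3∈{2,3,5,6,7,8}] in row 5, 5 fits only at r5c3, so r5c3=5.
Step 13. [r5c2∈{3,7,8}] in row 5, 7 fits only at r5c2, so r5c2=7.
Step 14. [r4c3∈{2,3,8}] r4c3 is the only open cell in box 4 admitting 8, so r4c3=8.
Step 15. [r7c3∈{3}] r7c3's peers cover all but 3, so r7c3=3.
Step 16. [r3c5∈{1,4}] r3c5 is the only open cell in row 3 admitting 1 ⇒ r3c5=1.
Step 17. [r4c8∈{3}] nothing but 3 survives at r4c8. So r4c8=3.
Step 18. [r4c1∈{2}] r4c1 has the single candidate 2 ⇒ r4c1=2.
Step 19. [r5c7∈{6}] only 6 remains possible at r5c7. So r5c7=6.
Step 20. [r3c3∈{7}] nothing but 7 survives at r3c3 ⇒ r3c3=7.
Step 21. [r6c5∈{2}] nothing but 2 survives at r6c5, so r6c5=2.
Step 22. [r4c5∈{7}] only 7 remains possible at r4c5. So r4c5=7.
Step 23. [r9c4∈{3}] nothing but 3 survives at r9c4. So r9c4=3.
Step 24. [r9c9∈{6}] r9c9's peers cover all but 6 ⇒ r9c9=6.
Step 25. [r8c6∈{2}] r8c6 has the single candidate 2. So r8c6=2.
Step 26. [r7c1∈{1}] only 1 remains possible at r7c1. So r7c1=1.
Step 27. [r6c3∈{6}] only 6 remains possible at r6c3. So r6c3=6.
Step 28. [r2c7∈{1}] nothing but 1 survives at r2c7. So r2c7=1.
Step 29. [r1c7∈{5}] nothing but 5 survives at r1c7, so r1c7=5.
Step 30. [r2c3∈{2}] only 2 remains possible at r2c3 ⇒ r2c3=2.
Step 31. [r3c2∈{3}] r3c2 has the single candidate 3. So r3c2=3.
Step 32. [r3c8∈{4}] r3c8 is down to just 4. So r3c8=4.
Step 33. [r2c5∈{4}] r2c5's peers cover all but 4, so r2c5=4.
Step 34. [r7c9∈{5}] only 5 remains possible at r7c9, so r7c9=5.
Step 35. [r5c1∈{3}] nothing but 3 survives at r5c1, so r5c1=3.
Step 36. [r7c6∈{9}] nothing but 9 survives at r7c6, so r7c6=9.
Step 37. [r5c8∈{8}] only 8 remains possible at r5c8, so r5c8=8.
Step 38. [r9c3∈{4}] r9c3 has the single candidate 4, so r9c3=4.
Step 39. [r9c8∈{9}] r9c8 is down to just 9, so r9c8=9.
Step 40. [r7c5∈{8}] only 8 remains possible at r7c5. So r7c5=8.
Step 41. [r8c2∈{8}] only 8 remains possible at r8c2. So r8c2=8.
Step 42. [r4c9∈{1}] r4c9 is down to just 1, so r4c9=1.
Step 43. [r5c9∈{2}] nothing but 2 survives at r5c9, so r5c9=2.
Step 44. [r1c2∈{9}] r1c2 is down to just 9. So r1c2=9.

Answer: 4 9 1 2 3 7 5 6 8 / 8 5 2 9 4 6 1 7 3 / 6 3 7 5 1 8 2 4 9 / 2 4 8 6 7 5 9 3 1 / 3 7 5 1 9 4 6 8 2 / 9 1 6 8 2 3 7 5 4 / 1 6 3 7 8 9 4 2 5 / 5 8 9 4 6 2 3 1 7 / 7 2 4 3 5 1 8 9 6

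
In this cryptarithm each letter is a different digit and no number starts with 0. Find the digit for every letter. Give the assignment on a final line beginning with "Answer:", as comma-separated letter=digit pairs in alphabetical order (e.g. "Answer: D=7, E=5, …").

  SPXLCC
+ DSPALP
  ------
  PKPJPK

Step 1. [col 1: C + P ≡ K (mod 10)] P=8 is one option consistent with column 1 (C + P ≡ K (mod 10), carry-in 0) — take it. So P=8.
Step 2. [col 1: C + P ≡ K (mod 10)] several values work for K in column 1 (C + P ≡ K (mod 10), carry-in 0); try K=1, so K=1.
Step 3. [col 1: C + P ≡ K (mod 10)] in column 1 we have C+P≡K with carry-in 0; given P=8, K=1 and digits 1,8 already taken and all letters distinct, that pins C to 3. So C=3.
Step 4. [col 2: C + L ≡ P (mod 10)] in column 2 we have C+L≡P with carry-in 1; given C=3, P=8 and digits 1,3,8 already taken and all letters distinct, that pins L to 4 ⇒ L=4.
Step 5. [col 3: L + A ≡ J (mod 10)] A=6 is one option consistent with column 3 (L + A ≡ J (mod 10), carry-in 0) — take it. So A=6.
Step 6. [col 3: L + A ≡ J (mod 10)] column 3: given L=4, A=6, carry-in 0, and digits 1,3,4,6,8 already taken and all letters distinct, L+A≡J (mod 10) forces J=0. So J=0.
Step 7. [col 4: X + P ≡ P (mod 10)] column 4 reads X+P+carry(1)=P with P=8; with digits 0,1,3,4,6,8 already taken and all letters distinct, the only value for X is 9, so X=9.
Step 8. [col 5: P + S ≡ K (mod 10)] from column 5 (P=8, K=1, carry-in 1, digits 0,1,3,4,6,8,9 already taken and all letters distinct): S must equal 2, so S=2.
Step 9. [col 6: S + D ≡ P (mod 10)] in column 6 we have S+D≡P with carry-in 1; given S=2, P=8 and digits 0,1,2,3,4,6,8,9 already taken and all letters distinct, that pins D to 5 ⇒ D=5.

Answer: A=6, C=3, D=5, J=0, K=1, L=4, P=8, S=2, X=9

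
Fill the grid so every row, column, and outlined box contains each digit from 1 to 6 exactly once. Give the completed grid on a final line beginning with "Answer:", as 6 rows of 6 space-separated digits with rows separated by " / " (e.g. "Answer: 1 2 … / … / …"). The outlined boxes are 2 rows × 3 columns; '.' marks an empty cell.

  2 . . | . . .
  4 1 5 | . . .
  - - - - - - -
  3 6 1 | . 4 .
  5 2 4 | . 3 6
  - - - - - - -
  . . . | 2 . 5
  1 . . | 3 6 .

Step 1. [r1c4∈{1,4,5,6}] 4 has one home in col 4: r1c4, so r1c4=4.
Step 2. [r1c2∈{3}] r1c2 has the single candidate 3, so r1c2=3.
Step 3. [r5c3∈{3,6}] 3 has one home in row 5: r5c3 ⇒ r5c3=3.
Step 4. [r2c6∈{2,3}] in row 2, 3 fits only at r2c6, so r2c6=3.
Step 5. [r5c2∈{4}] nothing but 4 survives at r5c2. So r5c2=4.
Step 6. [r1c6∈{1}] r1c6 has the single candidate 1 ⇒ r1c6=1.
Step 7. [r3c4∈{5}] only 5 remains possible at r3c4, so r3c4=5.
Step 8. [r5c5∈{1}] nothing but 1 survives at r5c5 ⇒ r5c5=1.
Step 9. [r1c5∈{5}] r1c5 has the single candidate 5 ⇒ r1c5=5.
Step 10. [r6c6∈{4}] r6c6's peers cover all but 4 ⇒ r6c6=4.
Step 11. [r4c4∈{1}] r4c4's peers cover all but 1. So r4c4=1.
Step 12. [r6c2∈{5}] r6c2's peers cover all but 5. So r6c2=5.
Step 13. [r3c6∈{2}] only 2 remains possible at r3c6, so r3c6=2.
Step 14. [r2c5∈{2}] only 2 remains possible at r2c5. So r2c5=2.
Step 15. [r6c3∈{2}] only 2 remains possible at r6c3, so r6c3=2.
Step 16. [r1c3∈{6}] r1c3's peers cover all but 6 ⇒ r1c3=6.
Step 17. [r5c1∈{6}] r5c1's peers cover all but 6 ⇒ r5c1=6.
Step 18. [r2c4∈{6}] r2c4 has the single candidate 6 ⇒ r2c4=6.

Answer: 2 3 6 4 5 1 / 4 1 5 6 2 3 / 3 6 1 5 4 2 / 5 2 4 1 3 6 / 6 4 3 2 1 5 / 1 5 2 3 6 4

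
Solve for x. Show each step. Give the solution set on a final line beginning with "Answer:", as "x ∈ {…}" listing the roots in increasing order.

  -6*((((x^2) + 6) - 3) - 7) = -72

Step 1. [-6*((((x^2) + 6) - 3) - 7) = -72] -6·(inner) — divide through by -6. So div: (((x^2) + 6) - 3) - 7 = 12.
Step 2. [(((x^2) + 6) - 3) - 7 = 12] peel the -7: add 7 from each side, so sub: ((x^2) + 6) - 3 = 19.
Step 3. [((x^2) + 6) - 3 = 19] peel the -3: add 3 from each side, so sub: (x^2) + 6 = 22.
Step 4. [(x^2) + 6 = 22] +6 is outermost — subtract 6 both sides, so sub: x^2 = 16.
Step 5. [x^2 = 16] √ both sides: 16 ≥ 0 gives two branches, so sqrt: x = 4 or -4.

Answer: x ∈ {-4, 4}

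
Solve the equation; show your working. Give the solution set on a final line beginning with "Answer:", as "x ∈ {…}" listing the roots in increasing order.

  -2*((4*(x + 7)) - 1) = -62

Step 1. [-2*((4*(x + 7)) - 1) = -62] divide by the outer -2. So div: (4*(x + 7)) - 1 = 31.
Step 2. [(4*(x + 7)) - 1 = 31] 1 comes off first (add 1), so sub: 4*(x + 7) = 32.
Step 3. [4*(x + 7) = 32] 4 out front; divide by 4. So div: x + 7 = 8.
Step 4. [x + 7 = 8] +7 is outermost — subtract 7 both sides ⇒ sub: x = 1.

Answer: x ∈ {1}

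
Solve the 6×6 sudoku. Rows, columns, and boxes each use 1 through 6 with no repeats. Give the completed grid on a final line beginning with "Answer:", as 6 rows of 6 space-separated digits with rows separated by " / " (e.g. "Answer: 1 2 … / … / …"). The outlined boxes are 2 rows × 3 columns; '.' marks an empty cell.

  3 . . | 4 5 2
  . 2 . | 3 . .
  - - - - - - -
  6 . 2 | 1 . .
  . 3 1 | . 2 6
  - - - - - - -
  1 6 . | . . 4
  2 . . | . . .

Step 1. [r5c5∈{3}] r5c5 is down to just 3. So r5c5=3.
Step 2. [r4c4∈{5}] r4c4's peers cover all but 5, so r4c4=5.
Step 3. [r2c5∈{1,6}] r2c5 is the only open cell in box 2 admitting 6 ⇒ r2c5=6.
Step 4. [r5c3∈{5}] r5c3 is down to just 5 ⇒ r5c3=5.
Step 5. [r6c2∈{4}] r6c2 is down to just 4. So r6c2=4.
Step 6. [r6c6∈{1,5}] row 6 places 5 nowhere but r6c6 ⇒ r6c6=5.
Step 7. [r2c3∈{4}] only 4 remains possible at r2c3. So r2c3=4.
Step 8. [r1c3∈{6}] only 6 remains possible at r1c3. So r1c3=6.
Step 9. [r3c5∈{4}] nothing but 4 survives at r3c5, so r3c5=4.
Step 10. [r6c4∈{6}] only 6 remains possible at r6c4. So r6c4=6.
Step 11. [r3c2∈{5}] r3c2's peers cover all but 5, so r3c2=5.
Step 12. [r3c6∈{3}] only 3 remains possible at r3c6 ⇒ r3c6=3.
Step 13. [r1c2∈{1}] r1c2 is down to just 1, so r1c2=1.
Step 14. [r5c4∈{2}] r5c4 has the single candidate 2. So r5c4=2.
Step 15. [r2c1∈{5}] r2c1 has the single candidate 5. So r2c1=5.
Step 16. [r4c1∈{4}] only 4 remains possible at r4c1 ⇒ r4c1=4.
Step 17. [r6c3∈{3}] r6c3's peers cover all but 3. So r6c3=3.
Step 18. [r6c5∈{1}] r6c5 has the single candidate 1. So r6c5=1.
Step 19. [r2c6∈{1}] r2c6 has the single candidate 1. So r2c6=1.

Answer: 3 1 6 4 5 2 / 5 2 4 3 6 1 / 6 5 2 1 4 3 / 4 3 1 5 2 6 / 1 6 5 2 3 4 / 2 4 3 6 1 5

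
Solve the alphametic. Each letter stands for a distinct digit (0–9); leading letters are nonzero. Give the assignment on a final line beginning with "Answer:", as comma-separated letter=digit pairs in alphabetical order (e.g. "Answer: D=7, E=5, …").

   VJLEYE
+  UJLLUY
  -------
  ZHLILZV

Step 1. [col 1: E + Y ≡ V (mod 10)] column 1 (E + Y ≡ V (mod 10), carry-in 0) doesn't pin V yet; pick V=3 and continue. So V=3.
Step 2. [col 1: E + Y ≡ V (mod 10)] several values work for E in column 1 (E + Y ≡ V (mod 10), carry-in 0); try E=9, so E=9.
Step 3. [Z] adding two 6-digit numbers gives at most 6+1 digits, and here it does — Z is that final carry and must be 1, so Z=1.
Step 4. [col 1: E + Y ≡ V (mod 10)] column 1: given E=9, V=3, carry-in 0, and digits 1,3,9 already taken and all letters distinct, E+Y≡V (mod 10) forces Y=4. So Y=4.
Step 5. [col 2: Y + U ≡ Z (mod 10)] in column 2 we have Y+U≡Z with carry-in 1; given Y=4, Z=1 and digits 1,3,4,9 already taken and all letters distinct, that pins U to 6. So U=6.
Step 6. [col 3: E + L ≡ L (mod 10)] column 3 (E + L ≡ L (mod 10), carry-in 1) doesn't pin L yet; pick L=7 and continue ⇒ L=7.
Step 7. [col 4: L + L ≡ I (mod 10)] column 4 reads L+L+carry(1)=I with L=7; with digits 1,3,4,6,7,9 already taken and all letters distinct, the only value for I is 5 ⇒ I=5.
Step 8. [col 5: J + J ≡ L (mod 10)] from column 5 (L=7, carry-in 1, digits 1,3,4,5,6,7,9 already taken and all letters distinct): J must equal 8. So J=8.
Step 9. [col 6: V + U ≡ H (mod 10)] in column 6 we have V+U≡H with carry-in 1; given V=3, U=6 and digits 1,3,4,5,6,7,8,9 already taken and all letters distinct, that pins H to 0. So H=0.

Answer: E=9, H=0, I=5, J=8, L=7, U=6, V=3, Y=4, Z=1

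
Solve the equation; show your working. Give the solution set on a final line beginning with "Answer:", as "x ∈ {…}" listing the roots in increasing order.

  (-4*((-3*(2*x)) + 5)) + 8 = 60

Step 1. [(-4*((-3*(2*x)) + 5)) + 8 = 60] common factor -4 (LHS and 60) — divide through ⇒ factor: ((-3*(2*x)) + 5) - 2 = -15.
Step 2. [((-3*(2*x)) + 5) - 2 = -15] peel the -2: add 2 from each side ⇒ sub: (-3*(2*x)) + 5 = -13.
Step 3. [(-3*(2*x)) + 5 = -13] 5 comes off first (subtract 5). So sub: -3*(2*x) = -18.
Step 4. [-3*(2*x) = -18] -3·(inner) — divide through by -3. So div: 2*x = 6.
Step 5. [2*x = 6] 2 out front; divide by 2 ⇒ div: x = 3.

Answer: x ∈ {3}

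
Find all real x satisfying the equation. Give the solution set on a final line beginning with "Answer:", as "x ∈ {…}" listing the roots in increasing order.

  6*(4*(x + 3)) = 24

Step 1. [6*(4*(x + 3)) = 24] divide by the outer 6. So div: 4*(x + 3) = 4.
Step 2. [4*(x + 3) = 4] divide by the outer 4 ⇒ div: x + 3 = 1.
Step 3. [x + 3 = 1] subtract 3: x sits inside (… + 3), so sub: x = -2.

Answer: x ∈ {-2}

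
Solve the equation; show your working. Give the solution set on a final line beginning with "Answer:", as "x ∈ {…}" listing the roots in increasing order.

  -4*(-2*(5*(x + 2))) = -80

Step 1. [-4*(-2*(5*(x + 2))) = -80] leading coefficient -4: divide by -4, so div: -2*(5*(x + 2)) = 20.
Step 2. [-2*(5*(x + 2)) = 20] divide by the outer -2 ⇒ div: 5*(x + 2) = -10.
Step 3. [5*(x + 2) = -10] leading coefficient 5: divide by 5, so div: x + 2 = -2.
Step 4. [x + 2 = -2] 2 comes off first (subtract 2) ⇒ sub: x = -4.

Answer: x ∈ {-4}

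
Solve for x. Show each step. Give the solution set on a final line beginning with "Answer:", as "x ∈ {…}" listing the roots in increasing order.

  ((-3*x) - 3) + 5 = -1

Step 1. [((-3*x) - 3) + 5 = -1] +5 is outermost — subtract 5 both sides. So sub: (-3*x) - 3 = -6.
Step 2. [(-3*x) - 3 = -6] common factor -3 (LHS and -6) — divide through ⇒ factor: x + 1 = 2.
Step 3. [x + 1 = 2] subtract 1: x sits inside (… + 1). So sub: x = 1.

Answer: x ∈ {1}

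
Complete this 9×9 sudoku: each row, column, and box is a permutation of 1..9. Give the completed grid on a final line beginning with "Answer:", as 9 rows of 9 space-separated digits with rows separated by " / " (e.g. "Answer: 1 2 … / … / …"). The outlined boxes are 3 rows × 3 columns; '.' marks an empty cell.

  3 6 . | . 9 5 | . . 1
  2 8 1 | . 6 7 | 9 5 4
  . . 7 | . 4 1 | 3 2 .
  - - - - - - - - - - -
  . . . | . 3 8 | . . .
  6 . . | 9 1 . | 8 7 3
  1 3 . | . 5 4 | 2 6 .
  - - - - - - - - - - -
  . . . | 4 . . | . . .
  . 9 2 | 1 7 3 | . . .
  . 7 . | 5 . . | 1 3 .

Step 1. [r7c9∈{2,5,6,7,8,9}] col 9 places 7 nowhere but r7c9. So r7c9=7.
Step 2. [r9c9∈{2,6,8,9}] 2 has one home in col 9: r9c9, so r9c9=2.
Step 3. [r1c8∈{8}] r1c8 is down to just 8, so r1c8=8.
Step 4. [r4c1∈{4,5,7,9}] across col 1, 7 lands solely at r4c1, so r4c1=7.
Step 5. [r3c2∈{5}] nothing but 5 survives at r3c2 ⇒ r3c2=5.
Step 6. [r6c9∈{9}] only 9 remains possible at r6c9, so r6c9=9.
Step 7. [r9c5∈{8}] r9c5 has the single candidate 8. So r9c5=8.
Step 8. [r8c9∈{5,6,8}] 8 has one home in col 9: r8c9 ⇒ r8c9=8.
Step 9. [r8c7∈{4,5,6}] r8c7 is the only open cell in row 8 admitting 6. So r8c7=6.
Step 10. [r4c7∈{4,5}] in col 7, 4 fits only at r4c7, so r4c7=4.
Step 11. [r5c6∈{2}] only 2 remains possible at r5c6, so r5c6=2.
Step 12. [r8c1∈{4,5}] r8c1 is the only open cell in row 8 admitting 5, so r8c1=5.
Step 13. [r5c3∈{4,5}] r5c3 is the only open cell in row 5 admitting 5. So r5c3=5.
Step 14. [r9c6∈{6,9}] 9 has one home in row 9: r9c6, so r9c6=9.
Step 15. [r7c3∈{3,6,8}] row 7 places 3 nowhere but r7c3. So r7c3=3.
Step 16. [r9c1∈{4}] nothing but 4 survives at r9c1, so r9c1=4.
Step 17. [r7c1∈{8}] r7c1's peers cover all but 8 ⇒ r7c1=8.
Step 18. [r3c9∈{6}] only 6 remains possible at r3c9 ⇒ r3c9=6.
Step 19. [r9c3∈{6}] r9c3 is down to just 6, so r9c3=6.
Step 20. [r7c2∈{1}] only 1 remains possible at r7c2, so r7c2=1.
Step 21. [r7c8∈{9}] r7c8 is down to just 9, so r7c8=9.
Step 22. [r1c3∈{4}] r1c3 is down to just 4. So r1c3=4.
Step 23. [r1c4∈{2}] only 2 remains possible at r1c4 ⇒ r1c4=2.
Step 24. [r2c4∈{3}] r2c4 has the single candidate 3 ⇒ r2c4=3.
Step 25. [r3c4∈{8}] only 8 remains possible at r3c4, so r3c4=8.
Step 26. [r7c6∈{6}] r7c6 is down to just 6, so r7c6=6.
Step 27. [r4c2∈{2}] r4c2 has the single candidate 2 ⇒ r4c2=2.
Step 28. [r7c7∈{5}] only 5 remains possible at r7c7, so r7c7=5.
Step 29. [r8c8∈{4}] nothing but 4 survives at r8c8, so r8c8=4.
Step 30. [r3c1∈{9}] r3c1's peers cover all but 9 ⇒ r3c1=9.
Step 31. [r6c3∈{8}] only 8 remains possible at r6c3, so r6c3=8.
Step 32. [r4c4∈{6}] r4c4 has the single candidate 6, so r4c4=6.
Step 33. [r4c8∈{1}] r4c8 has the single candidate 1. So r4c8=1.
Step 34. [r4c9∈{5}] r4c9's peers cover all but 5. So r4c9=5.
Step 35. [r6c4∈{7}] only 7 remains possible at r6c4. So r6c4=7.
Step 36. [r1c7∈{7}] r1c7 has the single candidate 7. So r1c7=7.
Step 37. [r4c3∈{9}] only 9 remains possible at r4c3. So r4c3=9.
Step 38. [r5c2∈{4}] r5c2 is down to just 4 ⇒ r5c2=4.
Step 39. [r7c5∈{2}] nothing but 2 survives at r7c5. So r7c5=2.

Answer: 3 6 4 2 9 5 7 8 1 / 2 8 1 3 6 7 9 5 4 / 9 5 7 8 4 1 3 2 6 / 7 2 9 6 3 8 4 1 5 / 6 4 5 9 1 2 8 7 3 / 1 3 8 7 5 4 2 6 9 / 8 1 3 4 2 6 5 9 7 / 5 9 2 1 7 3 6 4 8 / 4 7 6 5 8 9 1 3 2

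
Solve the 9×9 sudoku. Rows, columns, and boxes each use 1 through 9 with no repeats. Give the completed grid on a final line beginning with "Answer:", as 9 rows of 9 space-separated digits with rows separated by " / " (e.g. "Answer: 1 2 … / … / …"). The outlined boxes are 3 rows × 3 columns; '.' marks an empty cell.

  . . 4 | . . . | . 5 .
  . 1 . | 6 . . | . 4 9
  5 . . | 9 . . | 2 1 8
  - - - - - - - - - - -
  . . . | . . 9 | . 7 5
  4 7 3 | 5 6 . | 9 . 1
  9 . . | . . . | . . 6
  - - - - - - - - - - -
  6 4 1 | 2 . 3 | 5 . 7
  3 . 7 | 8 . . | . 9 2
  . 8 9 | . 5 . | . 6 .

Step 1. [r1c9∈{3}] only 3 remains possible at r1c9. So r1c9=3.
Step 2. [r2c5∈{2,3,7,8}] r2c5 is the only open cell in row 2 admitting 3. So r2c5=3.
Step 3. [r6c8∈{2,3,8}] col 8 places 3 nowhere but r6c8 ⇒ r6c8=3.
Step 4. [r9c9∈{4}] r9c9 is down to just 4. So r9c9=4.
Step 5. [r4c1∈{1,2,8}] across col 1, 1 lands solely at r4c1, so r4c1=1.
Step 6. [r6c3∈{2,5,8}] in col 3, 5 fits only at r6c3, so r6c3=5.
Step 7. [r4c3∈{2,6,8}] 8 has one home in box 4: r4c3, so r4c3=8.
Step 8. [r6c7∈{4,8}] 8 has one home in col 7: r6c7, so r6c7=8.
Step 9. [r1c5∈{1,2,7,8}] across col 5, 8 lands solely at r1c5 ⇒ r1c5=8.
Step 10. [r2c3∈{2}] r2c3's peers cover all but 2. So r2c3=2.
Step 11. [r1c6∈{1,2,7}] 2 has one home in row 1: r1c6. So r1c6=2.
Step 12. [r1c1∈{7}] nothing but 7 survives at r1c1 ⇒ r1c1=7.
Step 13. [r4c2∈{2,6}] 6 has one home in row 4: r4c2 ⇒ r4c2=6.
Step 14. [r8c7∈{1}] only 1 remains possible at r8c7. So r8c7=1.
Step 15. [r6c5∈{1,2,4,7}] r6c5 is the only open cell in col 5 admitting 1 ⇒ r6c5=1.
Step 16. [r3c5∈{4,7}] 7 has one home in col 5: r3c5. So r3c5=7.
Step 17. [r3c6∈{4}] nothing but 4 survives at r3c6 ⇒ r3c6=4.
Step 18. [r6c4∈{4,7}] across row 6, 4 lands solely at r6c4 ⇒ r6c4=4.
Step 19. [r9c4∈{1,7}] in col 4, 7 fits only at r9c4 ⇒ r9c4=7.
Step 20. [r2c6∈{5}] r2c6 has the single candidate 5. So r2c6=5.
Step 21. [r4c4∈{3}] r4c4 has the single candidate 3, so r4c4=3.
Step 22. [r2c7∈{7}] r2c7's peers cover all but 7 ⇒ r2c7=7.
Step 23. [r5c6∈{8}] r5c6's peers cover all but 8 ⇒ r5c6=8.
Step 24. [r8c6∈{6}] only 6 remains possible at r8c6. So r8c6=6.
Step 25. [r9c1∈{2}] r9c1's peers cover all but 2. So r9c1=2.
Step 26. [r3c3∈{6}] r3c3's peers cover all but 6, so r3c3=6.
Step 27. [r9c7∈{3}] r9c7 has the single candidate 3. So r9c7=3.
Step 28. [r9c6∈{1}] r9c6 is down to just 1. So r9c6=1.
Step 29. [r7c5∈{9}] r7c5's peers cover all but 9. So r7c5=9.
Step 30. [r4c7∈{4}] r4c7 has the single candidate 4. So r4c7=4.
Step 31. [r1c2∈{9}] r1c2 is down to just 9 ⇒ r1c2=9.
Step 32. [r4c5∈{2}] r4c5's peers cover all but 2, so r4c5=2.
Step 33. [r2c1∈{8}] r2c1 is down to just 8, so r2c1=8.
Step 34. [r6c2∈{2}] only 2 remains possible at r6c2 ⇒ r6c2=2.
Step 35. [r8c5∈{4}] r8c5 is down to just 4. So r8c5=4.
Step 36. [r8c2∈{5}] r8c2 has the single candidate 5, so r8c2=5.
Step 37. [r5c8∈{2}] nothing but 2 survives at r5c8 ⇒ r5c8=2.
Step 38. [r6c6∈{7}] r6c6's peers cover all but 7. So r6c6=7.
Step 39. [r1c4∈{1}] r1c4 has the single candidate 1. So r1c4=1.
Step 40. [r1c7∈{6}] r1c7 has the single candidate 6, so r1c7=6.
Step 41. [r7c8∈{8}] r7c8's peers cover all but 8, so r7c8=8.
Step 42. [r3c2∈{3}] r3c2's peers cover all but 3, so r3c2=3.

Answer: 7 9 4 1 8 2 6 5 3 / 8 1 2 6 3 5 7 4 9 / 5 3 6 9 7 4 2 1 8 / 1 6 8 3 2 9 4 7 5 / 4 7 3 5 6 8 9 2 1 / 9 2 5 4 1 7 8 3 6 / 6 4 1 2 9 3 5 8 7 / 3 5 7 8 4 6 1 9 2 / 2 8 9 7 5 1 3 6 4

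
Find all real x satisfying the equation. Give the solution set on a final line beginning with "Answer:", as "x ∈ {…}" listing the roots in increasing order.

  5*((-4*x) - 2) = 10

Step 1. [5*((-4*x) - 2) = 10] divide by the outer 5. So div: (-4*x) - 2 = 2.
Step 2. [(-4*x) - 2 = 2] the outer -2 inverts by adding 2, so sub: -4*x = 4.
Step 3. [-4*x = 4] divide by the outer -4 ⇒ div: x = -1.

Answer: x ∈ {-1}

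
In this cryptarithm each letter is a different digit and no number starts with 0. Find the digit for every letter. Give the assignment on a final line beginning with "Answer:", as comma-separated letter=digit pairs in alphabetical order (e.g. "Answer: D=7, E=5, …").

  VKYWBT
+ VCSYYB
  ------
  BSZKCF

Step 1. [col 1: T + B ≡ F (mod 10)] several values work for F in column 1 (T + B ≡ F (mod 10), carry-in 0); try F=7. So F=7.
Step 2. [col 1: T + B ≡ F (mod 10)] T=3 is one option consistent with column 1 (T + B ≡ F (mod 10), carry-in 0) — take it ⇒ T=3.
Step 3. [col 1: T + B ≡ F (mod 10)] column 1: given T=3, F=7, carry-in 0, and digits 3,7 already taken and all letters distinct, T+B≡F (mod 10) forces B=4, so B=4.
Step 4. [col 2: B + Y ≡ C (mod 10)] column 2 (B + Y ≡ C (mod 10), carry-in 0) doesn't pin C yet; pick C=0 and continue. So C=0.
Step 5. [col 2: B + Y ≡ C (mod 10)] from column 2 (B=4, C=0, carry-in 0, digits 0,3,4,7 already taken and all letters distinct): Y must equal 6 ⇒ Y=6.
Step 6. [col 3: W + Y ≡ K (mod 10)] several values work for K in column 3 (W + Y ≡ K (mod 10), carry-in 1); try K=8, so K=8.
Step 7. [col 3: W + Y ≡ K (mod 10)] column 3 reads W+Y+carry(1)=K with Y=6, K=8; with digits 0,3,4,6,7,8 already taken and all letters distinct, the only value for W is 1 ⇒ W=1.
Step 8. [col 4: Y + S ≡ Z (mod 10)] column 4: given Y=6, carry-in 0, and digits 0,1,3,4,6,7,8 already taken and all letters distinct, Y+S≡Z (mod 10) forces S=9 ⇒ S=9.
Step 9. [col 4: Y + S ≡ Z (mod 10)] column 4 reads Y+S+carry(0)=Z with Y=6, S=9; with digits 0,1,3,4,6,7,8,9 already taken and all letters distinct, the only value for Z is 5, so Z=5.
Step 10. [col 6: V + V ≡ B (mod 10)] in column 6 we have V+V≡B with carry-in 0; given B=4 and digits 0,1,3,4,5,6,7,8,9 already taken and all letters distinct, that pins V to 2. So V=2.

Answer: B=4, C=0, F=7, K=8, S=9, T=3, V=2, W=1, Y=6, Z=5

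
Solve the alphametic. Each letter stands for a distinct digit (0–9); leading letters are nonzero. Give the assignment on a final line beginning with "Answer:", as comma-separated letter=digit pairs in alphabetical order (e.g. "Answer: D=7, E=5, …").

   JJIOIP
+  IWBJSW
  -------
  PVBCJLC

Step 1. [col 1: P + W ≡ C (mod 10)] column 1 (P + W ≡ C (mod 10), carry-in 0) doesn't pin W yet; pick W=7 and continue. So W=7.
Step 2. [col 1: P + W ≡ C (mod 10)] column 1 (P + W ≡ C (mod 10), carry-in 0) doesn't pin C yet; pick C=8 and continue. So C=8.
Step 3. [col 1: P + W ≡ C (mod 10)] from column 1 (W=7, C=8, carry-in 0, digits 7,8 already taken and all letters distinct): P must equal 1 ⇒ P=1.
Step 4. [col 2: I + S ≡ L (mod 10)] several values work for L in column 2 (I + S ≡ L (mod 10), carry-in 0); try L=9, so L=9.
Step 5. [col 2: I + S ≡ L (mod 10)] several values work for S in column 2 (I + S ≡ L (mod 10), carry-in 0); try S=4, so S=4.
Step 6. [col 2: I + S ≡ L (mod 10)] from column 2 (S=4, L=9, carry-in 0, digits 1,4,7,8,9 already taken and all letters distinct): I must equal 5. So I=5.
Step 7. [col 3: O + J ≡ J (mod 10)] column 3: given nothing yet, carry-in 0, and digits 1,4,5,7,8,9 already taken and all letters distinct, O+J≡J (mod 10) forces O=0, so O=0.
Step 8. [col 3: O + J ≡ J (mod 10)] J=6 is one option consistent with column 3 (O + J ≡ J (mod 10), carry-in 0) — take it, so J=6.
Step 9. [col 4: I + B ≡ C (mod 10)] column 4: given I=5, C=8, carry-in 0, and digits 0,1,4,5,6,7,8,9 already taken and all letters distinct, I+B≡C (mod 10) forces B=3 ⇒ B=3.
Step 10. [col 6: J + I ≡ V (mod 10)] in column 6 we have J+I≡V with carry-in 1; given J=6, I=5 and digits 0,1,3,4,5,6,7,8,9 already taken and all letters distinct, that pins V to 2. So V=2.

Answer: B=3, C=8, I=5, J=6, L=9, O=0, P=1, S=4, V=2, W=7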